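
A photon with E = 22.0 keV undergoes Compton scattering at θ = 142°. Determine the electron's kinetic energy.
1.5725 keV

By energy conservation: K_e = E_initial - E_final

First find the scattered photon energy:
Initial wavelength: λ = hc/E = 56.3565 pm
Compton shift: Δλ = λ_C(1 - cos(142°)) = 4.3383 pm
Final wavelength: λ' = 56.3565 + 4.3383 = 60.6947 pm
Final photon energy: E' = hc/λ' = 20.4275 keV

Electron kinetic energy:
K_e = E - E' = 22.0000 - 20.4275 = 1.5725 keV

(Intermediate values are shown rounded; full precision is carried through to the final answer.)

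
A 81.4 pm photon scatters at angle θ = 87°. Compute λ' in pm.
83.6993 pm

Using the Compton scattering formula:
λ' = λ + Δλ = λ + λ_C(1 - cos θ)

Given:
- Initial wavelength λ = 81.4 pm
- Scattering angle θ = 87°
- Compton wavelength λ_C ≈ 2.4263 pm

Calculate the shift:
Δλ = 2.4263 × (1 - cos(87°))
Δλ = 2.4263 × 0.9477
Δλ = 2.2993 pm

Final wavelength:
λ' = 81.4 + 2.2993 = 83.6993 pm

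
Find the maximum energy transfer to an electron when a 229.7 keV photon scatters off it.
108.7431 keV

Maximum energy transfer occurs at θ = 180° (backscattering).

Initial photon: E₀ = 229.7 keV → λ₀ = 5.3977 pm

Maximum Compton shift (at 180°):
Δλ_max = 2λ_C = 2 × 2.4263 = 4.8526 pm

Final wavelength:
λ' = 5.3977 + 4.8526 = 10.2503 pm

Minimum photon energy (maximum energy to electron):
E'_min = hc/λ' = 120.9569 keV

Maximum electron kinetic energy:
K_max = E₀ - E'_min = 229.7000 - 120.9569 = 108.7431 keV

(Intermediate values are shown rounded; full precision is carried through to the final answer.)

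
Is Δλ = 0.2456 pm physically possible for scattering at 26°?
Yes, consistent

Calculate the expected shift for θ = 26°:

Δλ_expected = λ_C(1 - cos(26°))
Δλ_expected = 2.4263 × (1 - cos(26°))
Δλ_expected = 2.4263 × 0.1012
Δλ_expected = 0.2456 pm

Given shift: 0.2456 pm
Expected shift: 0.2456 pm
Difference: 0.0000 pm

The values match. This is consistent with Compton scattering at the stated angle.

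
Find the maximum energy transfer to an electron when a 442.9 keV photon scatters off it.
280.8714 keV

Maximum energy transfer occurs at θ = 180° (backscattering).

Initial photon: E₀ = 442.9 keV → λ₀ = 2.7994 pm

Maximum Compton shift (at 180°):
Δλ_max = 2λ_C = 2 × 2.4263 = 4.8526 pm

Final wavelength:
λ' = 2.7994 + 4.8526 = 7.6520 pm

Minimum photon energy (maximum energy to electron):
E'_min = hc/λ' = 162.0286 keV

Maximum electron kinetic energy:
K_max = E₀ - E'_min = 442.9000 - 162.0286 = 280.8714 keV

(Intermediate values are shown rounded; full precision is carried through to the final answer.)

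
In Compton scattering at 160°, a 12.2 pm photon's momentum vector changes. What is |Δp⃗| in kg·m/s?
9.2122e-23 kg·m/s

Photon momentum magnitude is p = h/λ.

Initial momentum:
p₀ = h/λ = 6.6261e-34/1.2200e-11 = 5.4312e-23 kg·m/s

After scattering:
λ' = λ + Δλ = 12.2 + 4.7063 = 16.9063 pm
p' = h/λ' = 6.6261e-34/1.6906e-11 = 3.9193e-23 kg·m/s

Momentum is a vector; the scattered photon's direction makes angle θ = 160° with the incident direction. The magnitude of the vector change Δp⃗ = p⃗₀ − p⃗' is found from the law of cosines:
|Δp⃗|² = p₀² + p'² − 2p₀p'cos θ
|Δp⃗|² = (5.4312e-23)² + (3.9193e-23)² − 2·5.4312e-23·3.9193e-23·cos(160°)
|Δp⃗| = 9.2122e-23 kg·m/s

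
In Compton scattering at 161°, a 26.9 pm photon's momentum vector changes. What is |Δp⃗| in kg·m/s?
4.4966e-23 kg·m/s

Photon momentum magnitude is p = h/λ.

Initial momentum:
p₀ = h/λ = 6.6261e-34/2.6900e-11 = 2.4632e-23 kg·m/s

After scattering:
λ' = λ + Δλ = 26.9 + 4.7204 = 31.6204 pm
p' = h/λ' = 6.6261e-34/3.1620e-11 = 2.0955e-23 kg·m/s

Momentum is a vector; the scattered photon's direction makes angle θ = 161° with the incident direction. The magnitude of the vector change Δp⃗ = p⃗₀ − p⃗' is found from the law of cosines:
|Δp⃗|² = p₀² + p'² − 2p₀p'cos θ
|Δp⃗|² = (2.4632e-23)² + (2.0955e-23)² − 2·2.4632e-23·2.0955e-23·cos(161°)
|Δp⃗| = 4.4966e-23 kg·m/s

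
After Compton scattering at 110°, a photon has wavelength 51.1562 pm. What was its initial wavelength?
47.9000 pm

From λ' = λ + Δλ, we have λ = λ' - Δλ

First calculate the Compton shift:
Δλ = λ_C(1 - cos θ)
Δλ = 2.4263 × (1 - cos(110°))
Δλ = 2.4263 × 1.3420
Δλ = 3.2562 pm

Initial wavelength:
λ = λ' - Δλ
λ = 51.1562 - 3.2562
λ = 47.9000 pm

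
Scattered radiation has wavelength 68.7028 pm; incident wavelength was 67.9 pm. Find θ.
48.00°

First find the wavelength shift:
Δλ = λ' - λ = 68.7028 - 67.9 = 0.8028 pm

Using Δλ = λ_C(1 - cos θ), with λ_C = h/(m_e·c) ≈ 2.42631024 pm:
cos θ = 1 - Δλ/λ_C
cos θ = 1 - 0.8028/2.42631024
cos θ = 0.669127

θ = arccos(0.669127)
θ = 48.00°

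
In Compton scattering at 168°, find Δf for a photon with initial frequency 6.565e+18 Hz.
6.244e+17 Hz (decrease)

Convert frequency to wavelength (c = 299792458 m/s):
λ₀ = c/f₀ = 299792458/6.565e+18 = 4.5665264e-11 m = 45.6653 pm

Calculate Compton shift:
Δλ = λ_C(1 - cos(168°)) = 4.7996 pm

Final wavelength:
λ' = λ₀ + Δλ = 45.6653 + 4.7996 = 50.4649 pm

Final frequency:
f' = c/λ' = 299792458/5.0464864e-11 = 5.9406176e+18 Hz

Frequency shift (decrease):
Δf = f₀ - f' = 6.565e+18 - 5.9406176e+18 = 6.244e+17 Hz

(Intermediate values are shown rounded; full precision is carried through to the final answer.)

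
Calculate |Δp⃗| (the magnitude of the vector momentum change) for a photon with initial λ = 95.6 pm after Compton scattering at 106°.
1.0898e-23 kg·m/s

Photon momentum magnitude is p = h/λ.

Initial momentum:
p₀ = h/λ = 6.6261e-34/9.5600e-11 = 6.9310e-24 kg·m/s

After scattering:
λ' = λ + Δλ = 95.6 + 3.0951 = 98.6951 pm
p' = h/λ' = 6.6261e-34/9.8695e-11 = 6.7137e-24 kg·m/s

Momentum is a vector; the scattered photon's direction makes angle θ = 106° with the incident direction. The magnitude of the vector change Δp⃗ = p⃗₀ − p⃗' is found from the law of cosines:
|Δp⃗|² = p₀² + p'² − 2p₀p'cos θ
|Δp⃗|² = (6.9310e-24)² + (6.7137e-24)² − 2·6.9310e-24·6.7137e-24·cos(106°)
|Δp⃗| = 1.0898e-23 kg·m/s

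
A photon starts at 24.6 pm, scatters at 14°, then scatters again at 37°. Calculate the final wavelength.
25.1606 pm

Apply Compton shift twice:

First scattering at θ₁ = 14°:
Δλ₁ = λ_C(1 - cos(14°))
Δλ₁ = 2.4263 × 0.0297
Δλ₁ = 0.0721 pm

After first scattering:
λ₁ = 24.6 + 0.0721 = 24.6721 pm

Second scattering at θ₂ = 37°:
Δλ₂ = λ_C(1 - cos(37°))
Δλ₂ = 2.4263 × 0.2014
Δλ₂ = 0.4886 pm

Final wavelength:
λ₂ = 24.6721 + 0.4886 = 25.1606 pm

Total shift: Δλ_total = 0.0721 + 0.4886 = 0.5606 pm

(Intermediate values are shown rounded; full precision is carried through to the final answer.)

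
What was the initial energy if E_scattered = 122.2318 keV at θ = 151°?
221.5999 keV

Convert final energy to wavelength (hc ≈ 1239.842 keV·pm):
λ' = hc/E' = 1239.842 / 122.2318 = 10.1434 pm

Calculate the Compton shift:
Δλ = λ_C(1 - cos(151°))
Δλ = 2.4263 × (1 - cos(151°))
Δλ = 4.5484 pm

Initial wavelength:
λ = λ' - Δλ = 10.1434 - 4.5484 = 5.5950 pm

Initial energy:
E = hc/λ = 1239.842 / 5.5950 = 221.5999 keV

(Intermediate values are shown rounded; full precision is carried through to the final answer.)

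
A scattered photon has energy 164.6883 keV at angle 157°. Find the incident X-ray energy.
432.2002 keV

Convert final energy to wavelength (hc ≈ 1239.842 keV·pm):
λ' = hc/E' = 1239.842 / 164.6883 = 7.5284 pm

Calculate the Compton shift:
Δλ = λ_C(1 - cos(157°))
Δλ = 2.4263 × (1 - cos(157°))
Δλ = 4.6597 pm

Initial wavelength:
λ = λ' - Δλ = 7.5284 - 4.6597 = 2.8687 pm

Initial energy:
E = hc/λ = 1239.842 / 2.8687 = 432.2002 keV

(Intermediate values are shown rounded; full precision is carried through to the final answer.)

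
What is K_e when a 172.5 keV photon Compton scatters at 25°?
5.2886 keV

By energy conservation: K_e = E_initial - E_final

First find the scattered photon energy:
Initial wavelength: λ = hc/E = 7.1875 pm
Compton shift: Δλ = λ_C(1 - cos(25°)) = 0.2273 pm
Final wavelength: λ' = 7.1875 + 0.2273 = 7.4148 pm
Final photon energy: E' = hc/λ' = 167.2114 keV

Electron kinetic energy:
K_e = E - E' = 172.5000 - 167.2114 = 5.2886 keV

(Intermediate values are shown rounded; full precision is carried through to the final answer.)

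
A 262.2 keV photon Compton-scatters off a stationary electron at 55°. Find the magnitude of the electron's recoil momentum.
1.1989e-22 kg·m/s

The electron is initially at rest, so by conservation of momentum:
p⃗_e = p⃗₀ − p⃗'  (incident photon momentum minus scattered photon momentum)

Photon momentum magnitudes (p = h/λ = E/c):
λ₀ = hc/E₀ = 4.7286 pm → p₀ = h/λ₀ = 1.4013e-22 kg·m/s
Δλ = λ_C(1 − cos 55°) = 1.0346 pm
λ' = 5.7632 pm → p' = h/λ' = 1.1497e-22 kg·m/s

The scattered photon makes angle θ = 55° with the incident direction, so by the law of cosines:
|p⃗_e|² = p₀² + p'² − 2p₀p'cos θ
|p⃗_e|² = (1.4013e-22)² + (1.1497e-22)² − 2·1.4013e-22·1.1497e-22·cos(55°)
|p⃗_e| = 1.1989e-22 kg·m/s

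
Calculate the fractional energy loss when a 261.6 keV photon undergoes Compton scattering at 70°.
0.2520 (or 25.20%)

Calculate initial and final photon energies:

Initial: E₀ = 261.6 keV → λ₀ = 4.7395 pm
Compton shift: Δλ = 1.5965 pm
Final wavelength: λ' = 6.3359 pm
Final energy: E' = 195.6846 keV

Fractional energy loss:
(E₀ - E')/E₀ = (261.6000 - 195.6846)/261.6000
= 65.9154/261.6000
= 0.2520
= 25.20%

(Intermediate values are shown rounded; full precision is carried through to the final answer.)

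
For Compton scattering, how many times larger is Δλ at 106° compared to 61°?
106° produces the larger shift by a factor of 2.476

Calculate both shifts using Δλ = λ_C(1 - cos θ):

For θ₁ = 61°:
Δλ₁ = 2.4263 × (1 - cos(61°))
Δλ₁ = 2.4263 × 0.5152
Δλ₁ = 1.2500 pm

For θ₂ = 106°:
Δλ₂ = 2.4263 × (1 - cos(106°))
Δλ₂ = 2.4263 × 1.2756
Δλ₂ = 3.0951 pm

The 106° angle produces the larger shift.
Ratio: 3.0951/1.2500 = 2.476

(Intermediate values are shown rounded; full precision is carried through to the final answer.)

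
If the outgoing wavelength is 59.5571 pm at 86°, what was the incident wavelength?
57.3000 pm

From λ' = λ + Δλ, we have λ = λ' - Δλ

First calculate the Compton shift:
Δλ = λ_C(1 - cos θ)
Δλ = 2.4263 × (1 - cos(86°))
Δλ = 2.4263 × 0.9302
Δλ = 2.2571 pm

Initial wavelength:
λ = λ' - Δλ
λ = 59.5571 - 2.2571
λ = 57.3000 pm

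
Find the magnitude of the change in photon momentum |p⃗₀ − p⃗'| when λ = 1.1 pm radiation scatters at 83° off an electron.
6.1221e-22 kg·m/s

Photon momentum magnitude is p = h/λ.

Initial momentum:
p₀ = h/λ = 6.6261e-34/1.1000e-12 = 6.0237e-22 kg·m/s

After scattering:
λ' = λ + Δλ = 1.1 + 2.1306 = 3.2306 pm
p' = h/λ' = 6.6261e-34/3.2306e-12 = 2.0510e-22 kg·m/s

Momentum is a vector; the scattered photon's direction makes angle θ = 83° with the incident direction. The magnitude of the vector change Δp⃗ = p⃗₀ − p⃗' is found from the law of cosines:
|Δp⃗|² = p₀² + p'² − 2p₀p'cos θ
|Δp⃗|² = (6.0237e-22)² + (2.0510e-22)² − 2·6.0237e-22·2.0510e-22·cos(83°)
|Δp⃗| = 6.1221e-22 kg·m/s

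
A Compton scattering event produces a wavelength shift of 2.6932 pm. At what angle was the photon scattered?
96.32°

From the Compton formula Δλ = λ_C(1 - cos θ), we can solve for θ:

cos θ = 1 - Δλ/λ_C

Given:
- Δλ = 2.6932 pm
- λ_C = h/(m_e·c) ≈ 2.42631024 pm

cos θ = 1 - 2.6932/2.42631024
cos θ = 1 - 1.109998
cos θ = -0.109998

θ = arccos(-0.109998)
θ = 96.32°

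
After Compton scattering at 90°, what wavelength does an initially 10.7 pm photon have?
13.1263 pm

Using the Compton formula: λ' = λ + λ_C(1 − cos θ)

For θ = 90°, cos θ = 0 (exact) = 0.0000, so:
1 − cos 90° = 1 − (0) = 1.0000

Δλ = λ_C × 1.0000 = 2.4263 × 1.0000 = 2.4263 pm

λ' = 10.7 + 2.4263 = 13.1263 pm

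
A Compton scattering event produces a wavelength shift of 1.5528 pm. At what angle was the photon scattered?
68.90°

From the Compton formula Δλ = λ_C(1 - cos θ), we can solve for θ:

cos θ = 1 - Δλ/λ_C

Given:
- Δλ = 1.5528 pm
- λ_C = h/(m_e·c) ≈ 2.42631024 pm

cos θ = 1 - 1.5528/2.42631024
cos θ = 1 - 0.639984
cos θ = 0.360016

θ = arccos(0.360016)
θ = 68.90°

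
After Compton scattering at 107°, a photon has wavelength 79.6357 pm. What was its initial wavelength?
76.5000 pm

From λ' = λ + Δλ, we have λ = λ' - Δλ

First calculate the Compton shift:
Δλ = λ_C(1 - cos θ)
Δλ = 2.4263 × (1 - cos(107°))
Δλ = 2.4263 × 1.2924
Δλ = 3.1357 pm

Initial wavelength:
λ = λ' - Δλ
λ = 79.6357 - 3.1357
λ = 76.5000 pm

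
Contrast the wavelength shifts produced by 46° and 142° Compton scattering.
142° produces the larger shift by a factor of 5.856

Calculate both shifts using Δλ = λ_C(1 - cos θ):

For θ₁ = 46°:
Δλ₁ = 2.4263 × (1 - cos(46°))
Δλ₁ = 2.4263 × 0.3053
Δλ₁ = 0.7409 pm

For θ₂ = 142°:
Δλ₂ = 2.4263 × (1 - cos(142°))
Δλ₂ = 2.4263 × 1.7880
Δλ₂ = 4.3383 pm

The 142° angle produces the larger shift.
Ratio: 4.3383/0.7409 = 5.856

(Intermediate values are shown rounded; full precision is carried through to the final answer.)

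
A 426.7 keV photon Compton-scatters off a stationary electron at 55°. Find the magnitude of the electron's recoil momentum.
1.9050e-22 kg·m/s

The electron is initially at rest, so by conservation of momentum:
p⃗_e = p⃗₀ − p⃗'  (incident photon momentum minus scattered photon momentum)

Photon momentum magnitudes (p = h/λ = E/c):
λ₀ = hc/E₀ = 2.9057 pm → p₀ = h/λ₀ = 2.2804e-22 kg·m/s
Δλ = λ_C(1 − cos 55°) = 1.0346 pm
λ' = 3.9403 pm → p' = h/λ' = 1.6816e-22 kg·m/s

The scattered photon makes angle θ = 55° with the incident direction, so by the law of cosines:
|p⃗_e|² = p₀² + p'² − 2p₀p'cos θ
|p⃗_e|² = (2.2804e-22)² + (1.6816e-22)² − 2·2.2804e-22·1.6816e-22·cos(55°)
|p⃗_e| = 1.9050e-22 kg·m/s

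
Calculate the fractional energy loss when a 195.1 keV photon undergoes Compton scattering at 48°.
0.1122 (or 11.22%)

Calculate initial and final photon energies:

Initial: E₀ = 195.1 keV → λ₀ = 6.3549 pm
Compton shift: Δλ = 0.8028 pm
Final wavelength: λ' = 7.1577 pm
Final energy: E' = 173.2180 keV

Fractional energy loss:
(E₀ - E')/E₀ = (195.1000 - 173.2180)/195.1000
= 21.8820/195.1000
= 0.1122
= 11.22%

(Intermediate values are shown rounded; full precision is carried through to the final answer.)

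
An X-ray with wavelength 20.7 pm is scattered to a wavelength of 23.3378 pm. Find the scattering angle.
95.00°

First find the wavelength shift:
Δλ = λ' - λ = 23.3378 - 20.7 = 2.6378 pm

Using Δλ = λ_C(1 - cos θ), with λ_C = h/(m_e·c) ≈ 2.42631024 pm:
cos θ = 1 - Δλ/λ_C
cos θ = 1 - 2.6378/2.42631024
cos θ = -0.087165

θ = arccos(-0.087165)
θ = 95.00°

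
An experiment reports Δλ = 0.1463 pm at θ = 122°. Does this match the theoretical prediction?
No, inconsistent

Calculate the expected shift for θ = 122°:

Δλ_expected = λ_C(1 - cos(122°))
Δλ_expected = 2.4263 × (1 - cos(122°))
Δλ_expected = 2.4263 × 1.5299
Δλ_expected = 3.7121 pm

Given shift: 0.1463 pm
Expected shift: 3.7121 pm
Difference: 3.5657 pm

The values do not match. The given shift corresponds to θ ≈ 20.0°, not 122°.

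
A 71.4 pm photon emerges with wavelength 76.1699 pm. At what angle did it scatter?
165.00°

First find the wavelength shift:
Δλ = λ' - λ = 76.1699 - 71.4 = 4.7699 pm

Using Δλ = λ_C(1 - cos θ), with λ_C = h/(m_e·c) ≈ 2.42631024 pm:
cos θ = 1 - Δλ/λ_C
cos θ = 1 - 4.7699/2.42631024
cos θ = -0.965907

θ = arccos(-0.965907)
θ = 165.00°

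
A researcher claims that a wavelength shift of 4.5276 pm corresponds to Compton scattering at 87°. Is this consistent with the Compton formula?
No, inconsistent

Calculate the expected shift for θ = 87°:

Δλ_expected = λ_C(1 - cos(87°))
Δλ_expected = 2.4263 × (1 - cos(87°))
Δλ_expected = 2.4263 × 0.9477
Δλ_expected = 2.2993 pm

Given shift: 4.5276 pm
Expected shift: 2.2993 pm
Difference: 2.2282 pm

The values do not match. The given shift corresponds to θ ≈ 150.0°, not 87°.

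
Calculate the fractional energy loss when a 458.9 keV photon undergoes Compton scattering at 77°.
0.4104 (or 41.04%)

Calculate initial and final photon energies:

Initial: E₀ = 458.9 keV → λ₀ = 2.7018 pm
Compton shift: Δλ = 1.8805 pm
Final wavelength: λ' = 4.5823 pm
Final energy: E' = 270.5732 keV

Fractional energy loss:
(E₀ - E')/E₀ = (458.9000 - 270.5732)/458.9000
= 188.3268/458.9000
= 0.4104
= 41.04%

(Intermediate values are shown rounded; full precision is carried through to the final answer.)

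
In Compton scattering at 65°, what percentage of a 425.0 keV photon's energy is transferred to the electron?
0.3244 (or 32.44%)

Calculate initial and final photon energies:

Initial: E₀ = 425.0 keV → λ₀ = 2.9173 pm
Compton shift: Δλ = 1.4009 pm
Final wavelength: λ' = 4.3182 pm
Final energy: E' = 287.1213 keV

Fractional energy loss:
(E₀ - E')/E₀ = (425.0000 - 287.1213)/425.0000
= 137.8787/425.0000
= 0.3244
= 32.44%

(Intermediate values are shown rounded; full precision is carried through to the final answer.)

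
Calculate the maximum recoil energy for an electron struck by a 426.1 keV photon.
266.3752 keV

Maximum energy transfer occurs at θ = 180° (backscattering).

Initial photon: E₀ = 426.1 keV → λ₀ = 2.9097 pm

Maximum Compton shift (at 180°):
Δλ_max = 2λ_C = 2 × 2.4263 = 4.8526 pm

Final wavelength:
λ' = 2.9097 + 4.8526 = 7.7624 pm

Minimum photon energy (maximum energy to electron):
E'_min = hc/λ' = 159.7248 keV

Maximum electron kinetic energy:
K_max = E₀ - E'_min = 426.1000 - 159.7248 = 266.3752 keV

(Intermediate values are shown rounded; full precision is carried through to the final answer.)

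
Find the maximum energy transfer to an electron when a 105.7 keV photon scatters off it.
30.9316 keV

Maximum energy transfer occurs at θ = 180° (backscattering).

Initial photon: E₀ = 105.7 keV → λ₀ = 11.7298 pm

Maximum Compton shift (at 180°):
Δλ_max = 2λ_C = 2 × 2.4263 = 4.8526 pm

Final wavelength:
λ' = 11.7298 + 4.8526 = 16.5824 pm

Minimum photon energy (maximum energy to electron):
E'_min = hc/λ' = 74.7684 keV

Maximum electron kinetic energy:
K_max = E₀ - E'_min = 105.7000 - 74.7684 = 30.9316 keV

(Intermediate values are shown rounded; full precision is carried through to the final answer.)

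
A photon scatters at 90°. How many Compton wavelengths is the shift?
1.0000 λ_C

The Compton shift formula is:
Δλ = λ_C(1 - cos θ)

Dividing both sides by λ_C:
Δλ/λ_C = 1 - cos θ

For θ = 90°:
Δλ/λ_C = 1 - cos(90°)
Δλ/λ_C = 1 - 0.0000
Δλ/λ_C = 1.0000

This means the shift is 1.0000 × λ_C = 2.4263 pm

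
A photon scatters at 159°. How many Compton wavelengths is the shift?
1.9336 λ_C

The Compton shift formula is:
Δλ = λ_C(1 - cos θ)

Dividing both sides by λ_C:
Δλ/λ_C = 1 - cos θ

For θ = 159°:
Δλ/λ_C = 1 - cos(159°)
Δλ/λ_C = 1 - -0.9336
Δλ/λ_C = 1.9336

This means the shift is 1.9336 × λ_C = 4.6915 pm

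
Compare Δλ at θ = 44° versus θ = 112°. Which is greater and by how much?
112° produces the larger shift by a factor of 4.898

Calculate both shifts using Δλ = λ_C(1 - cos θ):

For θ₁ = 44°:
Δλ₁ = 2.4263 × (1 - cos(44°))
Δλ₁ = 2.4263 × 0.2807
Δλ₁ = 0.6810 pm

For θ₂ = 112°:
Δλ₂ = 2.4263 × (1 - cos(112°))
Δλ₂ = 2.4263 × 1.3746
Δλ₂ = 3.3352 pm

The 112° angle produces the larger shift.
Ratio: 3.3352/0.6810 = 4.898

(Intermediate values are shown rounded; full precision is carried through to the final answer.)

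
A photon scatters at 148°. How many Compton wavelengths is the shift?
1.8480 λ_C

The Compton shift formula is:
Δλ = λ_C(1 - cos θ)

Dividing both sides by λ_C:
Δλ/λ_C = 1 - cos θ

For θ = 148°:
Δλ/λ_C = 1 - cos(148°)
Δλ/λ_C = 1 - -0.8480
Δλ/λ_C = 1.8480

This means the shift is 1.8480 × λ_C = 4.4839 pm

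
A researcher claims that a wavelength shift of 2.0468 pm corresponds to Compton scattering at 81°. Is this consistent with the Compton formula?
Yes, consistent

Calculate the expected shift for θ = 81°:

Δλ_expected = λ_C(1 - cos(81°))
Δλ_expected = 2.4263 × (1 - cos(81°))
Δλ_expected = 2.4263 × 0.8436
Δλ_expected = 2.0468 pm

Given shift: 2.0468 pm
Expected shift: 2.0468 pm
Difference: 0.0000 pm

The values match. This is consistent with Compton scattering at the stated angle.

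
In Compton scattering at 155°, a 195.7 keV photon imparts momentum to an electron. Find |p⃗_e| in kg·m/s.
1.6141e-22 kg·m/s

The electron is initially at rest, so by conservation of momentum:
p⃗_e = p⃗₀ − p⃗'  (incident photon momentum minus scattered photon momentum)

Photon momentum magnitudes (p = h/λ = E/c):
λ₀ = hc/E₀ = 6.3354 pm → p₀ = h/λ₀ = 1.0459e-22 kg·m/s
Δλ = λ_C(1 − cos 155°) = 4.6253 pm
λ' = 10.9607 pm → p' = h/λ' = 6.0453e-23 kg·m/s

The scattered photon makes angle θ = 155° with the incident direction, so by the law of cosines:
|p⃗_e|² = p₀² + p'² − 2p₀p'cos θ
|p⃗_e|² = (1.0459e-22)² + (6.0453e-23)² − 2·1.0459e-22·6.0453e-23·cos(155°)
|p⃗_e| = 1.6141e-22 kg·m/s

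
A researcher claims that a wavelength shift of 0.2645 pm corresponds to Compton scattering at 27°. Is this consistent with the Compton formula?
Yes, consistent

Calculate the expected shift for θ = 27°:

Δλ_expected = λ_C(1 - cos(27°))
Δλ_expected = 2.4263 × (1 - cos(27°))
Δλ_expected = 2.4263 × 0.1090
Δλ_expected = 0.2645 pm

Given shift: 0.2645 pm
Expected shift: 0.2645 pm
Difference: 0.0000 pm

The values match. This is consistent with Compton scattering at the stated angle.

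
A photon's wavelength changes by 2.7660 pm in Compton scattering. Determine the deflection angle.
98.05°

From the Compton formula Δλ = λ_C(1 - cos θ), we can solve for θ:

cos θ = 1 - Δλ/λ_C

Given:
- Δλ = 2.7660 pm
- λ_C = h/(m_e·c) ≈ 2.42631024 pm

cos θ = 1 - 2.7660/2.42631024
cos θ = 1 - 1.140003
cos θ = -0.140003

θ = arccos(-0.140003)
θ = 98.05°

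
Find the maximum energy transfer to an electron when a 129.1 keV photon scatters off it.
43.3355 keV

Maximum energy transfer occurs at θ = 180° (backscattering).

Initial photon: E₀ = 129.1 keV → λ₀ = 9.6037 pm

Maximum Compton shift (at 180°):
Δλ_max = 2λ_C = 2 × 2.4263 = 4.8526 pm

Final wavelength:
λ' = 9.6037 + 4.8526 = 14.4564 pm

Minimum photon energy (maximum energy to electron):
E'_min = hc/λ' = 85.7645 keV

Maximum electron kinetic energy:
K_max = E₀ - E'_min = 129.1000 - 85.7645 = 43.3355 keV

(Intermediate values are shown rounded; full precision is carried through to the final answer.)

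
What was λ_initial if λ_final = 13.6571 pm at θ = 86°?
11.4000 pm

From λ' = λ + Δλ, we have λ = λ' - Δλ

First calculate the Compton shift:
Δλ = λ_C(1 - cos θ)
Δλ = 2.4263 × (1 - cos(86°))
Δλ = 2.4263 × 0.9302
Δλ = 2.2571 pm

Initial wavelength:
λ = λ' - Δλ
λ = 13.6571 - 2.2571
λ = 11.4000 pm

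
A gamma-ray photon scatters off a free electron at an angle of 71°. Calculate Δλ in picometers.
1.6364 pm

Using the Compton scattering formula:
Δλ = λ_C(1 - cos θ)

where λ_C = h/(m_e·c) ≈ 2.4263 pm is the Compton wavelength of an electron.

For θ = 71°:
cos(71°) = 0.3256
1 - cos(71°) = 0.6744

Δλ = 2.4263 × 0.6744
Δλ = 1.6364 pm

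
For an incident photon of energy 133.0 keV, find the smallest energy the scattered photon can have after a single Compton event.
87.4684 keV (at θ = 180°)

The scattered photon has minimum energy when its wavelength is maximum, i.e., when the Compton shift Δλ = λ_C(1 − cos θ) is maximum. This occurs at θ = 180° (backscattering), giving Δλ_max = 2λ_C = 4.8526 pm.

Initial wavelength: λ₀ = hc/E₀ = 9.3221 pm
Maximum final wavelength: λ'_max = λ₀ + 2λ_C = 9.3221 + 4.8526 = 14.1747 pm
Minimum final energy: E'_min = hc/λ'_max = 87.4684 keV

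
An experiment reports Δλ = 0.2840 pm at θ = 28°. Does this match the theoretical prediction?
Yes, consistent

Calculate the expected shift for θ = 28°:

Δλ_expected = λ_C(1 - cos(28°))
Δλ_expected = 2.4263 × (1 - cos(28°))
Δλ_expected = 2.4263 × 0.1171
Δλ_expected = 0.2840 pm

Given shift: 0.2840 pm
Expected shift: 0.2840 pm
Difference: 0.0000 pm

The values match. This is consistent with Compton scattering at the stated angle.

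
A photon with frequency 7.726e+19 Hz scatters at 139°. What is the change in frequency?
4.042e+19 Hz (decrease)

Convert frequency to wavelength (c = 299792458 m/s):
λ₀ = c/f₀ = 299792458/7.726e+19 = 3.8803062e-12 m = 3.8803 pm

Calculate Compton shift:
Δλ = λ_C(1 - cos(139°)) = 4.2575 pm

Final wavelength:
λ' = λ₀ + Δλ = 3.8803 + 4.2575 = 8.1378 pm

Final frequency:
f' = c/λ' = 299792458/8.1377760e-12 = 3.6839605e+19 Hz

Frequency shift (decrease):
Δf = f₀ - f' = 7.726e+19 - 3.6839605e+19 = 4.042e+19 Hz

(Intermediate values are shown rounded; full precision is carried through to the final answer.)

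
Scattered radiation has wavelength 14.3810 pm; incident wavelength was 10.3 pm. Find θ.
133.00°

First find the wavelength shift:
Δλ = λ' - λ = 14.3810 - 10.3 = 4.0810 pm

Using Δλ = λ_C(1 - cos θ), with λ_C = h/(m_e·c) ≈ 2.42631024 pm:
cos θ = 1 - Δλ/λ_C
cos θ = 1 - 4.0810/2.42631024
cos θ = -0.681978

θ = arccos(-0.681978)
θ = 133.00°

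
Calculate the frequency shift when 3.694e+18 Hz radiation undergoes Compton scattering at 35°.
1.987e+16 Hz (decrease)

Convert frequency to wavelength (c = 299792458 m/s):
λ₀ = c/f₀ = 299792458/3.694e+18 = 8.1156594e-11 m = 81.1566 pm

Calculate Compton shift:
Δλ = λ_C(1 - cos(35°)) = 0.4388 pm

Final wavelength:
λ' = λ₀ + Δλ = 81.1566 + 0.4388 = 81.5954 pm

Final frequency:
f' = c/λ' = 299792458/8.1595387e-11 = 3.6741349e+18 Hz

Frequency shift (decrease):
Δf = f₀ - f' = 3.694e+18 - 3.6741349e+18 = 1.987e+16 Hz

(Intermediate values are shown rounded; full precision is carried through to the final answer.)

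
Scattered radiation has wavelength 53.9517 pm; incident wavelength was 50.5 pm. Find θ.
115.00°

First find the wavelength shift:
Δλ = λ' - λ = 53.9517 - 50.5 = 3.4517 pm

Using Δλ = λ_C(1 - cos θ), with λ_C = h/(m_e·c) ≈ 2.42631024 pm:
cos θ = 1 - Δλ/λ_C
cos θ = 1 - 3.4517/2.42631024
cos θ = -0.422613

θ = arccos(-0.422613)
θ = 115.00°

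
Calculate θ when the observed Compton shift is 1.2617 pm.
61.32°

From the Compton formula Δλ = λ_C(1 - cos θ), we can solve for θ:

cos θ = 1 - Δλ/λ_C

Given:
- Δλ = 1.2617 pm
- λ_C = h/(m_e·c) ≈ 2.42631024 pm

cos θ = 1 - 1.2617/2.42631024
cos θ = 1 - 0.520008
cos θ = 0.479992

θ = arccos(0.479992)
θ = 61.32°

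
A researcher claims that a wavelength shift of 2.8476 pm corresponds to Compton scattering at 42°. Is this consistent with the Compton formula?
No, inconsistent

Calculate the expected shift for θ = 42°:

Δλ_expected = λ_C(1 - cos(42°))
Δλ_expected = 2.4263 × (1 - cos(42°))
Δλ_expected = 2.4263 × 0.2569
Δλ_expected = 0.6232 pm

Given shift: 2.8476 pm
Expected shift: 0.6232 pm
Difference: 2.2244 pm

The values do not match. The given shift corresponds to θ ≈ 100.0°, not 42°.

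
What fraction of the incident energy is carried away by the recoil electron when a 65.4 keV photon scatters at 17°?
0.0056 (or 0.56%)

Calculate initial and final photon energies:

Initial: E₀ = 65.4 keV → λ₀ = 18.9578 pm
Compton shift: Δλ = 0.1060 pm
Final wavelength: λ' = 19.0638 pm
Final energy: E' = 65.0363 keV

Fractional energy loss:
(E₀ - E')/E₀ = (65.4000 - 65.0363)/65.4000
= 0.3637/65.4000
= 0.0056
= 0.56%

(Intermediate values are shown rounded; full precision is carried through to the final answer.)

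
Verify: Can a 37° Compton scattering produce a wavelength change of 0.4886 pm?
Yes, consistent

Calculate the expected shift for θ = 37°:

Δλ_expected = λ_C(1 - cos(37°))
Δλ_expected = 2.4263 × (1 - cos(37°))
Δλ_expected = 2.4263 × 0.2014
Δλ_expected = 0.4886 pm

Given shift: 0.4886 pm
Expected shift: 0.4886 pm
Difference: 0.0000 pm

The values match. This is consistent with Compton scattering at the stated angle.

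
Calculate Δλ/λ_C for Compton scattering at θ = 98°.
1.1392 λ_C

The Compton shift formula is:
Δλ = λ_C(1 - cos θ)

Dividing both sides by λ_C:
Δλ/λ_C = 1 - cos θ

For θ = 98°:
Δλ/λ_C = 1 - cos(98°)
Δλ/λ_C = 1 - -0.1392
Δλ/λ_C = 1.1392

This means the shift is 1.1392 × λ_C = 2.7640 pm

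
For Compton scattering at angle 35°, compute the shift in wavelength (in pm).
0.4388 pm

Using the Compton scattering formula:
Δλ = λ_C(1 - cos θ)

where λ_C = h/(m_e·c) ≈ 2.4263 pm is the Compton wavelength of an electron.

For θ = 35°:
cos(35°) = 0.8192
1 - cos(35°) = 0.1808

Δλ = 2.4263 × 0.1808
Δλ = 0.4388 pm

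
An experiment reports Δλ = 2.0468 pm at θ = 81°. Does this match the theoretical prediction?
Yes, consistent

Calculate the expected shift for θ = 81°:

Δλ_expected = λ_C(1 - cos(81°))
Δλ_expected = 2.4263 × (1 - cos(81°))
Δλ_expected = 2.4263 × 0.8436
Δλ_expected = 2.0468 pm

Given shift: 2.0468 pm
Expected shift: 2.0468 pm
Difference: 0.0000 pm

The values match. This is consistent with Compton scattering at the stated angle.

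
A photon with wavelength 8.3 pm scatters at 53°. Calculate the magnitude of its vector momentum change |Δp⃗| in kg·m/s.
6.7938e-23 kg·m/s

Photon momentum magnitude is p = h/λ.

Initial momentum:
p₀ = h/λ = 6.6261e-34/8.3000e-12 = 7.9832e-23 kg·m/s

After scattering:
λ' = λ + Δλ = 8.3 + 0.9661 = 9.2661 pm
p' = h/λ' = 6.6261e-34/9.2661e-12 = 7.1509e-23 kg·m/s

Momentum is a vector; the scattered photon's direction makes angle θ = 53° with the incident direction. The magnitude of the vector change Δp⃗ = p⃗₀ − p⃗' is found from the law of cosines:
|Δp⃗|² = p₀² + p'² − 2p₀p'cos θ
|Δp⃗|² = (7.9832e-23)² + (7.1509e-23)² − 2·7.9832e-23·7.1509e-23·cos(53°)
|Δp⃗| = 6.7938e-23 kg·m/s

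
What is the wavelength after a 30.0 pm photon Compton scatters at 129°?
33.9532 pm

Using the Compton scattering formula:
λ' = λ + Δλ = λ + λ_C(1 - cos θ)

Given:
- Initial wavelength λ = 30.0 pm
- Scattering angle θ = 129°
- Compton wavelength λ_C ≈ 2.4263 pm

Calculate the shift:
Δλ = 2.4263 × (1 - cos(129°))
Δλ = 2.4263 × 1.6293
Δλ = 3.9532 pm

Final wavelength:
λ' = 30.0 + 3.9532 = 33.9532 pm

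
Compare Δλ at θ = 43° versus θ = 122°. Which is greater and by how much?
122° produces the larger shift by a factor of 5.695

Calculate both shifts using Δλ = λ_C(1 - cos θ):

For θ₁ = 43°:
Δλ₁ = 2.4263 × (1 - cos(43°))
Δλ₁ = 2.4263 × 0.2686
Δλ₁ = 0.6518 pm

For θ₂ = 122°:
Δλ₂ = 2.4263 × (1 - cos(122°))
Δλ₂ = 2.4263 × 1.5299
Δλ₂ = 3.7121 pm

The 122° angle produces the larger shift.
Ratio: 3.7121/0.6518 = 5.695

(Intermediate values are shown rounded; full precision is carried through to the final answer.)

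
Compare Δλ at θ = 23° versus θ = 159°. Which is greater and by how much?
159° produces the larger shift by a factor of 24.323

Calculate both shifts using Δλ = λ_C(1 - cos θ):

For θ₁ = 23°:
Δλ₁ = 2.4263 × (1 - cos(23°))
Δλ₁ = 2.4263 × 0.0795
Δλ₁ = 0.1929 pm

For θ₂ = 159°:
Δλ₂ = 2.4263 × (1 - cos(159°))
Δλ₂ = 2.4263 × 1.9336
Δλ₂ = 4.6915 pm

The 159° angle produces the larger shift.
Ratio: 4.6915/0.1929 = 24.323

(Intermediate values are shown rounded; full precision is carried through to the final answer.)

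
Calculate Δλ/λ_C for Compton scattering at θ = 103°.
1.2250 λ_C

The Compton shift formula is:
Δλ = λ_C(1 - cos θ)

Dividing both sides by λ_C:
Δλ/λ_C = 1 - cos θ

For θ = 103°:
Δλ/λ_C = 1 - cos(103°)
Δλ/λ_C = 1 - -0.2250
Δλ/λ_C = 1.2250

This means the shift is 1.2250 × λ_C = 2.9721 pm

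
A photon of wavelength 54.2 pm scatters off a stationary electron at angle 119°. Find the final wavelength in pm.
57.8026 pm

Using the Compton scattering formula:
λ' = λ + Δλ = λ + λ_C(1 - cos θ)

Given:
- Initial wavelength λ = 54.2 pm
- Scattering angle θ = 119°
- Compton wavelength λ_C ≈ 2.4263 pm

Calculate the shift:
Δλ = 2.4263 × (1 - cos(119°))
Δλ = 2.4263 × 1.4848
Δλ = 3.6026 pm

Final wavelength:
λ' = 54.2 + 3.6026 = 57.8026 pm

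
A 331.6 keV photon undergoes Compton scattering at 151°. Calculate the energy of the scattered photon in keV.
149.6061 keV

First convert energy to wavelength:
λ = hc/E, with hc ≈ 1239.842 keV·pm (i.e. 1239.842 eV·nm)

For E = 331.6 keV = 331600 eV:
λ = 1239.842 keV·pm / 331.6 keV
λ = 3.7390 pm

Calculate the Compton shift:
Δλ = λ_C(1 - cos(151°)) = 2.4263 × 1.8746
Δλ = 4.5484 pm

Final wavelength:
λ' = 3.7390 + 4.5484 = 8.2874 pm

Final energy:
E' = hc/λ' = 1239.842 / 8.2874 = 149.6061 keV

(Intermediate values are shown rounded; full precision is carried through to the final answer.)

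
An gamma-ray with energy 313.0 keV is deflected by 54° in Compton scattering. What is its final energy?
249.9018 keV

First convert energy to wavelength:
λ = hc/E, with hc ≈ 1239.842 keV·pm (i.e. 1239.842 eV·nm)

For E = 313.0 keV = 313000 eV:
λ = 1239.842 keV·pm / 313.0 keV
λ = 3.9612 pm

Calculate the Compton shift:
Δλ = λ_C(1 - cos(54°)) = 2.4263 × 0.4122
Δλ = 1.0002 pm

Final wavelength:
λ' = 3.9612 + 1.0002 = 4.9613 pm

Final energy:
E' = hc/λ' = 1239.842 / 4.9613 = 249.9018 keV

(Intermediate values are shown rounded; full precision is carried through to the final answer.)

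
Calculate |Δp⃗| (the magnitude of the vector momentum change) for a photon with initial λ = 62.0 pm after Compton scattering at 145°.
1.9709e-23 kg·m/s

Photon momentum magnitude is p = h/λ.

Initial momentum:
p₀ = h/λ = 6.6261e-34/6.2000e-11 = 1.0687e-23 kg·m/s

After scattering:
λ' = λ + Δλ = 62.0 + 4.4138 = 66.4138 pm
p' = h/λ' = 6.6261e-34/6.6414e-11 = 9.9769e-24 kg·m/s

Momentum is a vector; the scattered photon's direction makes angle θ = 145° with the incident direction. The magnitude of the vector change Δp⃗ = p⃗₀ − p⃗' is found from the law of cosines:
|Δp⃗|² = p₀² + p'² − 2p₀p'cos θ
|Δp⃗|² = (1.0687e-23)² + (9.9769e-24)² − 2·1.0687e-23·9.9769e-24·cos(145°)
|Δp⃗| = 1.9709e-23 kg·m/s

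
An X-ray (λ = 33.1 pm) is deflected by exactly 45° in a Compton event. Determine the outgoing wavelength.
33.8106 pm

Using the Compton formula: λ' = λ + λ_C(1 − cos θ)

For θ = 45°, cos θ = √2/2 (exact) ≈ 0.7071, so:
1 − cos 45° = 1 − (√2/2) ≈ 0.2929

Δλ = λ_C × 0.2929 = 2.4263 × 0.2929 = 0.7106 pm

λ' = 33.1 + 0.7106 = 33.8106 pm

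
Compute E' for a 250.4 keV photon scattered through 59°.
202.3203 keV

First convert energy to wavelength:
λ = hc/E, with hc ≈ 1239.842 keV·pm (i.e. 1239.842 eV·nm)

For E = 250.4 keV = 250400 eV:
λ = 1239.842 keV·pm / 250.4 keV
λ = 4.9514 pm

Calculate the Compton shift:
Δλ = λ_C(1 - cos(59°)) = 2.4263 × 0.4850
Δλ = 1.1767 pm

Final wavelength:
λ' = 4.9514 + 1.1767 = 6.1281 pm

Final energy:
E' = hc/λ' = 1239.842 / 6.1281 = 202.3203 keV

(Intermediate values are shown rounded; full precision is carried through to the final answer.)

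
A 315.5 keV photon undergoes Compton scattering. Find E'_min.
141.1737 keV (at θ = 180°)

The scattered photon has minimum energy when its wavelength is maximum, i.e., when the Compton shift Δλ = λ_C(1 − cos θ) is maximum. This occurs at θ = 180° (backscattering), giving Δλ_max = 2λ_C = 4.8526 pm.

Initial wavelength: λ₀ = hc/E₀ = 3.9298 pm
Maximum final wavelength: λ'_max = λ₀ + 2λ_C = 3.9298 + 4.8526 = 8.7824 pm
Minimum final energy: E'_min = hc/λ'_max = 141.1737 keV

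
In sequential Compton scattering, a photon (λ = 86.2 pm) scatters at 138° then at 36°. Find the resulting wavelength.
90.8928 pm

Apply Compton shift twice:

First scattering at θ₁ = 138°:
Δλ₁ = λ_C(1 - cos(138°))
Δλ₁ = 2.4263 × 1.7431
Δλ₁ = 4.2294 pm

After first scattering:
λ₁ = 86.2 + 4.2294 = 90.4294 pm

Second scattering at θ₂ = 36°:
Δλ₂ = λ_C(1 - cos(36°))
Δλ₂ = 2.4263 × 0.1910
Δλ₂ = 0.4634 pm

Final wavelength:
λ₂ = 90.4294 + 0.4634 = 90.8928 pm

Total shift: Δλ_total = 4.2294 + 0.4634 = 4.6928 pm

(Intermediate values are shown rounded; full precision is carried through to the final answer.)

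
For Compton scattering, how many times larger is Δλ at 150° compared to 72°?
150° produces the larger shift by a factor of 2.701

Calculate both shifts using Δλ = λ_C(1 - cos θ):

For θ₁ = 72°:
Δλ₁ = 2.4263 × (1 - cos(72°))
Δλ₁ = 2.4263 × 0.6910
Δλ₁ = 1.6765 pm

For θ₂ = 150°:
Δλ₂ = 2.4263 × (1 - cos(150°))
Δλ₂ = 2.4263 × 1.8660
Δλ₂ = 4.5276 pm

The 150° angle produces the larger shift.
Ratio: 4.5276/1.6765 = 2.701

(Intermediate values are shown rounded; full precision is carried through to the final answer.)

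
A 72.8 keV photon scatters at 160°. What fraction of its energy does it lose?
0.2165 (or 21.65%)

Calculate initial and final photon energies:

Initial: E₀ = 72.8 keV → λ₀ = 17.0308 pm
Compton shift: Δλ = 4.7063 pm
Final wavelength: λ' = 21.7371 pm
Final energy: E' = 57.0381 keV

Fractional energy loss:
(E₀ - E')/E₀ = (72.8000 - 57.0381)/72.8000
= 15.7619/72.8000
= 0.2165
= 21.65%

(Intermediate values are shown rounded; full precision is carried through to the final answer.)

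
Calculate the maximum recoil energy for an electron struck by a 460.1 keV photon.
295.8247 keV

Maximum energy transfer occurs at θ = 180° (backscattering).

Initial photon: E₀ = 460.1 keV → λ₀ = 2.6947 pm

Maximum Compton shift (at 180°):
Δλ_max = 2λ_C = 2 × 2.4263 = 4.8526 pm

Final wavelength:
λ' = 2.6947 + 4.8526 = 7.5473 pm

Minimum photon energy (maximum energy to electron):
E'_min = hc/λ' = 164.2753 keV

Maximum electron kinetic energy:
K_max = E₀ - E'_min = 460.1000 - 164.2753 = 295.8247 keV

(Intermediate values are shown rounded; full precision is carried through to the final answer.)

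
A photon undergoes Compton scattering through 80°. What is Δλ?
2.0050 pm

Using the Compton scattering formula:
Δλ = λ_C(1 - cos θ)

where λ_C = h/(m_e·c) ≈ 2.4263 pm is the Compton wavelength of an electron.

For θ = 80°:
cos(80°) = 0.1736
1 - cos(80°) = 0.8264

Δλ = 2.4263 × 0.8264
Δλ = 2.0050 pm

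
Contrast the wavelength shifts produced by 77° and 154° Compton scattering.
154° produces the larger shift by a factor of 2.450

Calculate both shifts using Δλ = λ_C(1 - cos θ):

For θ₁ = 77°:
Δλ₁ = 2.4263 × (1 - cos(77°))
Δλ₁ = 2.4263 × 0.7750
Δλ₁ = 1.8805 pm

For θ₂ = 154°:
Δλ₂ = 2.4263 × (1 - cos(154°))
Δλ₂ = 2.4263 × 1.8988
Δλ₂ = 4.6071 pm

The 154° angle produces the larger shift.
Ratio: 4.6071/1.8805 = 2.450

(Intermediate values are shown rounded; full precision is carried through to the final answer.)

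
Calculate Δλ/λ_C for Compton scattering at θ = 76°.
0.7581 λ_C

The Compton shift formula is:
Δλ = λ_C(1 - cos θ)

Dividing both sides by λ_C:
Δλ/λ_C = 1 - cos θ

For θ = 76°:
Δλ/λ_C = 1 - cos(76°)
Δλ/λ_C = 1 - 0.2419
Δλ/λ_C = 0.7581

This means the shift is 0.7581 × λ_C = 1.8393 pm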